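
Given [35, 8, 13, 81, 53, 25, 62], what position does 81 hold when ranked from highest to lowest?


Sort descending: [81, 62, 53, 35, 25, 13, 8]
Find 81 in the sorted list.
81 is at position 1.
Final answer: 1


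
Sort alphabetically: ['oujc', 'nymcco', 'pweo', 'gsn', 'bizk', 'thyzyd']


Compare strings character by character (the first differing letter decides):
  'bizk' < 'gsn' since 'b' < 'g' at position 1
  'gsn' < 'nymcco' since 'g' < 'n' at position 1
  'nymcco' < 'oujc' since 'n' < 'o' at position 1
  'oujc' < 'pweo' since 'o' < 'p' at position 1
  'pweo' < 'thyzyd' since 'p' < 't' at position 1
Chaining these comparisons gives the alphabetical order.
Final answer: ['bizk', 'gsn', 'nymcco', 'oujc', 'pweo', 'thyzyd']


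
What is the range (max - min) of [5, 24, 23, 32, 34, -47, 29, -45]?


Maximum value: 34
Minimum value: -47
Range = 34 - (-47) = 81
Final answer: 81


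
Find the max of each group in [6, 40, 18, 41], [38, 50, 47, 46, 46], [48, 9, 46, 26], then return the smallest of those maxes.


Find max of each group:
  Group 1: [6, 40, 18, 41] -> max = 41
  Group 2: [38, 50, 47, 46, 46] -> max = 50
  Group 3: [48, 9, 46, 26] -> max = 48
Maxes: [41, 50, 48]
Minimum of maxes = 41
Final answer: 41


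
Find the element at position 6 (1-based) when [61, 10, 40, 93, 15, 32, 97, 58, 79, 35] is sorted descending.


Sort descending: [97, 93, 79, 61, 58, 40, 35, 32, 15, 10]
The 6th element (1-indexed) is at index 5.
Value = 40
Final answer: 40


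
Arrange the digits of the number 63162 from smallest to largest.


The number 63162 has digits: 6, 3, 1, 6, 2
Sorted: 1, 2, 3, 6, 6
Joining the sorted digits gives the result.
Final answer: 12366


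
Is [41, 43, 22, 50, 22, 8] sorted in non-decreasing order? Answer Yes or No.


Check consecutive pairs:
  41 <= 43? True
  43 <= 22? False
  22 <= 50? True
  50 <= 22? False
  22 <= 8? False
3 consecutive pair(s) are out of order, so the list is not sorted.
Final answer: No


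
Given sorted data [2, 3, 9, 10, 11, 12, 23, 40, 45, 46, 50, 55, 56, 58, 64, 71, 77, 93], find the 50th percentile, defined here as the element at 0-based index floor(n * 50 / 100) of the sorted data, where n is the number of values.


The dataset has n = 18 elements.
Index = floor(18 * 50 / 100) = floor(900 / 100) = floor(9) = 9
Counting from index 0 in the sorted data, the element at index 9 is 46.
Final answer: 46


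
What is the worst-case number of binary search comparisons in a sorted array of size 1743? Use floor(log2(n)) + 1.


Binary search halves the search space each step.
Maximum comparisons = floor(log2(1743)) + 1
log2(1743) = 10.7674
floor(log2(1743)) = 10, so 10 + 1 = 11
Final answer: 11


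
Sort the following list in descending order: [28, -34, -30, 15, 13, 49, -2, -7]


Original list: [28, -34, -30, 15, 13, 49, -2, -7]
Repeatedly take the largest remaining element:
  Remaining [28, -34, -30, 15, 13, 49, -2, -7] -> largest is 49
  Remaining [28, -34, -30, 15, 13, -2, -7] -> largest is 28
  Remaining [-34, -30, 15, 13, -2, -7] -> largest is 15
  Remaining [-34, -30, 13, -2, -7] -> largest is 13
  Remaining [-34, -30, -2, -7] -> largest is -2
  Remaining [-34, -30, -7] -> largest is -7
  Remaining [-34, -30] -> largest is -30
  Remaining [-34] -> largest is -34
Collecting the picks in order gives the descending list.
Final answer: [49, 28, 15, 13, -2, -7, -30, -34]


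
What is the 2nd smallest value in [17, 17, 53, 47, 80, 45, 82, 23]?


Sort ascending: [17, 17, 23, 45, 47, 53, 80, 82]
The 2nd element (1-indexed) is at index 1.
Value = 17
Final answer: 17


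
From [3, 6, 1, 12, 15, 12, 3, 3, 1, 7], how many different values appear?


List all unique values:
Distinct values: [1, 3, 6, 7, 12, 15]
Count = 6
Final answer: 6


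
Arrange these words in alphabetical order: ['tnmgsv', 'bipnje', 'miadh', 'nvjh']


Compare strings character by character (the first differing letter decides):
  'bipnje' < 'miadh' since 'b' < 'm' at position 1
  'miadh' < 'nvjh' since 'm' < 'n' at position 1
  'nvjh' < 'tnmgsv' since 'n' < 't' at position 1
Chaining these comparisons gives the alphabetical order.
Final answer: ['bipnje', 'miadh', 'nvjh', 'tnmgsv']


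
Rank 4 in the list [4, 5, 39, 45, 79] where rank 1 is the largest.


Sort descending: [79, 45, 39, 5, 4]
Find 4 in the sorted list.
4 is at position 5.
Final answer: 5


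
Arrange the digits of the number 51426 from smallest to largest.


The number 51426 has digits: 5, 1, 4, 2, 6
Sorted: 1, 2, 4, 5, 6
Joining the sorted digits gives the result.
Final answer: 12456


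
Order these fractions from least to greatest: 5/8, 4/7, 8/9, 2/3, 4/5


Convert to decimal for comparison:
  5/8 = 0.625
  4/7 = 0.5714
  8/9 = 0.8889
  2/3 = 0.6667
  4/5 = 0.8
Decimals in increasing order: 0.5714 < 0.625 < 0.6667 < 0.8 < 0.8889
Writing each back as its fraction gives the sorted order.
Final answer: 4/7, 5/8, 2/3, 4/5, 8/9


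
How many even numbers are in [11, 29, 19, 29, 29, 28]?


Check each element:
  11 is odd
  29 is odd
  19 is odd
  29 is odd
  29 is odd
  28 is even
Evens: [28]
Count of evens = 1
Final answer: 1


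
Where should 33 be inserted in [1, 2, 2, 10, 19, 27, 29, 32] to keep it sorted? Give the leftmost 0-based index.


List is sorted: [1, 2, 2, 10, 19, 27, 29, 32]
We need the leftmost position where 33 can be inserted, i.e. the first index whose element is >= 33 (or the end of the list if none is).
Binary search with low=0, high=8 (0-based indices):
  low=0, high=8, mid=4: a[4]=19 < 33, so low = 5
  low=5, high=8, mid=6: a[6]=29 < 33, so low = 7
  low=7, high=8, mid=7: a[7]=32 < 33, so low = 8
Now low = high = 8, so the insertion index is 8.
Final answer: 8


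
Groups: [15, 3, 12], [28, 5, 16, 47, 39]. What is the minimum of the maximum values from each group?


Find max of each group:
  Group 1: [15, 3, 12] -> max = 15
  Group 2: [28, 5, 16, 47, 39] -> max = 47
Maxes: [15, 47]
Minimum of maxes = 15
Final answer: 15


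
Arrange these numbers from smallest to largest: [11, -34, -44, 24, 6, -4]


Original list: [11, -34, -44, 24, 6, -4]
Repeatedly take the smallest remaining element:
  Remaining [11, -34, -44, 24, 6, -4] -> smallest is -44
  Remaining [11, -34, 24, 6, -4] -> smallest is -34
  Remaining [11, 24, 6, -4] -> smallest is -4
  Remaining [11, 24, 6] -> smallest is 6
  Remaining [11, 24] -> smallest is 11
  Remaining [24] -> smallest is 24
Collecting the picks in order gives the sorted list.
Final answer: [-44, -34, -4, 6, 11, 24]


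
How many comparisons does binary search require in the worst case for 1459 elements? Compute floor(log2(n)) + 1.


Binary search halves the search space each step.
Maximum comparisons = floor(log2(1459)) + 1
log2(1459) = 10.5108
floor(log2(1459)) = 10, so 10 + 1 = 11
Final answer: 11


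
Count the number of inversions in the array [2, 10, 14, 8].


For each element, count the later elements that are smaller than it:
  2 (index 0): smaller elements after it = [] -> 0
  10 (index 1): smaller elements after it = [8] -> 1
  14 (index 2): smaller elements after it = [8] -> 1
Total inversions = 0 + 1 + 1 = 2
Final answer: 2


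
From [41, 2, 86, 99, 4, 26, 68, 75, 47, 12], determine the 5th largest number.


Sort descending: [99, 86, 75, 68, 47, 41, 26, 12, 4, 2]
The 5th element (1-indexed) is at index 4.
Value = 47
Final answer: 47


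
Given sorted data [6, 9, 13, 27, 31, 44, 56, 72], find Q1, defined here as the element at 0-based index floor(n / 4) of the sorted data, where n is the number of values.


The list has n = 8 elements.
Q1 index = floor(8 / 4) = floor(2) = 2
Counting from index 0 in the sorted data, the element at index 2 is 13.
Final answer: 13


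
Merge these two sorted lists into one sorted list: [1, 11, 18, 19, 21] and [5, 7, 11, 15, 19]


List A: [1, 11, 18, 19, 21]
List B: [5, 7, 11, 15, 19]
Repeatedly compare the front elements and take the smaller:
  1 vs 5 -> take 1
  11 vs 5 -> take 5
  11 vs 7 -> take 7
  11 vs 11 -> take 11
  18 vs 11 -> take 11
  18 vs 15 -> take 15
  18 vs 19 -> take 18
  19 vs 19 -> take 19
  21 vs 19 -> take 19
  B is exhausted; append the rest of A: [21]
Final answer: [1, 5, 7, 11, 11, 15, 18, 19, 19, 21]


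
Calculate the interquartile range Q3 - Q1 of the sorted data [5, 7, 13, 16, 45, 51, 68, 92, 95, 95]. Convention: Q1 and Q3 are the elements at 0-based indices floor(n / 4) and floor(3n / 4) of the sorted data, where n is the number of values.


The data has n = 10 elements.
Q1 index = floor(10 / 4) = floor(2.5) = 2; Q3 index = floor(3 * 10 / 4) = floor(7.5) = 7
Q1 = element at index 2 = 13
Q3 = element at index 7 = 92
IQR = 92 - 13 = 79
Final answer: 79


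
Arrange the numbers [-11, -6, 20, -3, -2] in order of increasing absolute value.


Compute absolute values:
  |-11| = 11
  |-6| = 6
  |20| = 20
  |-3| = 3
  |-2| = 2
Absolute values in increasing order: 2 < 3 < 6 < 11 < 20
Listing the original numbers in that order gives the answer.
Final answer: [-2, -3, -6, -11, 20]


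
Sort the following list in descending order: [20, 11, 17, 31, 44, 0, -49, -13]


Original list: [20, 11, 17, 31, 44, 0, -49, -13]
Repeatedly take the largest remaining element:
  Remaining [20, 11, 17, 31, 44, 0, -49, -13] -> largest is 44
  Remaining [20, 11, 17, 31, 0, -49, -13] -> largest is 31
  Remaining [20, 11, 17, 0, -49, -13] -> largest is 20
  Remaining [11, 17, 0, -49, -13] -> largest is 17
  Remaining [11, 0, -49, -13] -> largest is 11
  Remaining [0, -49, -13] -> largest is 0
  Remaining [-49, -13] -> largest is -13
  Remaining [-49] -> largest is -49
Collecting the picks in order gives the descending list.
Final answer: [44, 31, 20, 17, 11, 0, -13, -49]


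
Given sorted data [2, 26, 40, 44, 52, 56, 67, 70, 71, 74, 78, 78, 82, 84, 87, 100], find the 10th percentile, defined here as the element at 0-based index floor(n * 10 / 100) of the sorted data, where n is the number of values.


The dataset has n = 16 elements.
Index = floor(16 * 10 / 100) = floor(160 / 100) = floor(1.6) = 1
Counting from index 0 in the sorted data, the element at index 1 is 26.
Final answer: 26


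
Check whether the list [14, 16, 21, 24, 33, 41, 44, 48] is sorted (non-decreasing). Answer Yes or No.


Check consecutive pairs:
  14 <= 16? True
  16 <= 21? True
  21 <= 24? True
  24 <= 33? True
  33 <= 41? True
  41 <= 44? True
  44 <= 48? True
Every consecutive pair is in order, so the list is non-decreasing.
Final answer: Yes


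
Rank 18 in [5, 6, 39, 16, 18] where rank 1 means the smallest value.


Sort ascending: [5, 6, 16, 18, 39]
Find 18 in the sorted list.
18 is at position 4 (1-indexed).
Final answer: 4


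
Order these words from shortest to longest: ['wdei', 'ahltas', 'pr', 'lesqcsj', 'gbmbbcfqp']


Compute lengths:
  'wdei' has length 4
  'ahltas' has length 6
  'pr' has length 2
  'lesqcsj' has length 7
  'gbmbbcfqp' has length 9
Lengths in increasing order: 2 < 4 < 6 < 7 < 9
Listing the words in that order gives the answer.
Final answer: ['pr', 'wdei', 'ahltas', 'lesqcsj', 'gbmbbcfqp']


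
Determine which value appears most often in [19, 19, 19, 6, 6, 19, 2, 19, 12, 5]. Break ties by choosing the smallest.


Count the frequency of each value:
  2 appears 1 time(s)
  5 appears 1 time(s)
  6 appears 2 time(s)
  12 appears 1 time(s)
  19 appears 5 time(s)
Maximum frequency is 5.
Only 19 reaches that frequency, so it is the mode.
Final answer: 19


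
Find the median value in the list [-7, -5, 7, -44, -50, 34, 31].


First, sort the list: [-50, -44, -7, -5, 7, 31, 34]
The list has 7 elements (odd count).
The middle index is 3 (0-based), and the element there is -5.
Final answer: -5


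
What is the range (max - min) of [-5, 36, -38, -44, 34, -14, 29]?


Maximum value: 36
Minimum value: -44
Range = 36 - (-44) = 80
Final answer: 80


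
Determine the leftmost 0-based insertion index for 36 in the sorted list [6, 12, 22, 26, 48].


List is sorted: [6, 12, 22, 26, 48]
We need the leftmost position where 36 can be inserted, i.e. the first index whose element is >= 36 (or the end of the list if none is).
Binary search with low=0, high=5 (0-based indices):
  low=0, high=5, mid=2: a[2]=22 < 36, so low = 3
  low=3, high=5, mid=4: a[4]=48 >= 36, so high = 4
  low=3, high=4, mid=3: a[3]=26 < 36, so low = 4
Now low = high = 4, so the insertion index is 4.
Final answer: 4


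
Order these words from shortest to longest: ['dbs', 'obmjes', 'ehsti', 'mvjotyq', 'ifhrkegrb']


Compute lengths:
  'dbs' has length 3
  'obmjes' has length 6
  'ehsti' has length 5
  'mvjotyq' has length 7
  'ifhrkegrb' has length 9
Lengths in increasing order: 3 < 5 < 6 < 7 < 9
Listing the words in that order gives the answer.
Final answer: ['dbs', 'ehsti', 'obmjes', 'mvjotyq', 'ifhrkegrb']


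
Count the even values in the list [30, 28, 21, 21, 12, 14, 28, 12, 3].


Check each element:
  30 is even
  28 is even
  21 is odd
  21 is odd
  12 is even
  14 is even
  28 is even
  12 is even
  3 is odd
Evens: [30, 28, 12, 14, 28, 12]
Count of evens = 6
Final answer: 6


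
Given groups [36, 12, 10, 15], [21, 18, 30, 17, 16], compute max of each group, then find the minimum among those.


Find max of each group:
  Group 1: [36, 12, 10, 15] -> max = 36
  Group 2: [21, 18, 30, 17, 16] -> max = 30
Maxes: [36, 30]
Minimum of maxes = 30
Final answer: 30


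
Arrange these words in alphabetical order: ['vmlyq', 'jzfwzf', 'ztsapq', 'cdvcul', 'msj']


Compare strings character by character (the first differing letter decides):
  'cdvcul' < 'jzfwzf' since 'c' < 'j' at position 1
  'jzfwzf' < 'msj' since 'j' < 'm' at position 1
  'msj' < 'vmlyq' since 'm' < 'v' at position 1
  'vmlyq' < 'ztsapq' since 'v' < 'z' at position 1
Chaining these comparisons gives the alphabetical order.
Final answer: ['cdvcul', 'jzfwzf', 'msj', 'vmlyq', 'ztsapq']


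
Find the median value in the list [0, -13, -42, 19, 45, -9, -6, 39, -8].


First, sort the list: [-42, -13, -9, -8, -6, 0, 19, 39, 45]
The list has 9 elements (odd count).
The middle index is 4 (0-based), and the element there is -6.
Final answer: -6


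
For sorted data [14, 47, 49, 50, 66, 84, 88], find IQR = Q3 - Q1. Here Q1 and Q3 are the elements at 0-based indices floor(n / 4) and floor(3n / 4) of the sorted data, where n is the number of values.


The data has n = 7 elements.
Q1 index = floor(7 / 4) = floor(1.75) = 1; Q3 index = floor(3 * 7 / 4) = floor(5.25) = 5
Q1 = element at index 1 = 47
Q3 = element at index 5 = 84
IQR = 84 - 47 = 37
Final answer: 37


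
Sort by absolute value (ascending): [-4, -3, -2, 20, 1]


Compute absolute values:
  |-4| = 4
  |-3| = 3
  |-2| = 2
  |20| = 20
  |1| = 1
Absolute values in increasing order: 1 < 2 < 3 < 4 < 20
Listing the original numbers in that order gives the answer.
Final answer: [1, -2, -3, -4, 20]


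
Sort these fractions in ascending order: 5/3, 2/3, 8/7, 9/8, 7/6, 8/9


Convert to decimal for comparison:
  5/3 = 1.6667
  2/3 = 0.6667
  8/7 = 1.1429
  9/8 = 1.125
  7/6 = 1.1667
  8/9 = 0.8889
Decimals in increasing order: 0.6667 < 0.8889 < 1.125 < 1.1429 < 1.1667 < 1.6667
Writing each back as its fraction gives the sorted order.
Final answer: 2/3, 8/9, 9/8, 8/7, 7/6, 5/3


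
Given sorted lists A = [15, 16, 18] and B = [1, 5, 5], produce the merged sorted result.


List A: [15, 16, 18]
List B: [1, 5, 5]
Repeatedly compare the front elements and take the smaller:
  15 vs 1 -> take 1
  15 vs 5 -> take 5
  15 vs 5 -> take 5
  B is exhausted; append the rest of A: [15, 16, 18]
Final answer: [1, 5, 5, 15, 16, 18]


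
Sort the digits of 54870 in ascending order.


The number 54870 has digits: 5, 4, 8, 7, 0
Sorted: 0, 4, 5, 7, 8
Joining the sorted digits gives the result.
Final answer: 04578


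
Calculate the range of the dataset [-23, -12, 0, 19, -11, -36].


Maximum value: 19
Minimum value: -36
Range = 19 - (-36) = 55
Final answer: 55


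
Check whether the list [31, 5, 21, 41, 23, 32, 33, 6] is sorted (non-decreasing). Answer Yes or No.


Check consecutive pairs:
  31 <= 5? False
  5 <= 21? True
  21 <= 41? True
  41 <= 23? False
  23 <= 32? True
  32 <= 33? True
  33 <= 6? False
3 consecutive pair(s) are out of order, so the list is not sorted.
Final answer: No


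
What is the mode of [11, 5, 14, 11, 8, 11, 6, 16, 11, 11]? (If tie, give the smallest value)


Count the frequency of each value:
  5 appears 1 time(s)
  6 appears 1 time(s)
  8 appears 1 time(s)
  11 appears 5 time(s)
  14 appears 1 time(s)
  16 appears 1 time(s)
Maximum frequency is 5.
Only 11 reaches that frequency, so it is the mode.
Final answer: 11


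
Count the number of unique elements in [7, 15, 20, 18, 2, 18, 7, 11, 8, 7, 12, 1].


List all unique values:
Distinct values: [1, 2, 7, 8, 11, 12, 15, 18, 20]
Count = 9
Final answer: 9


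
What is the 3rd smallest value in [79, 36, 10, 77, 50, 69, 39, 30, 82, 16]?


Sort ascending: [10, 16, 30, 36, 39, 50, 69, 77, 79, 82]
The 3rd element (1-indexed) is at index 2.
Value = 30
Final answer: 30


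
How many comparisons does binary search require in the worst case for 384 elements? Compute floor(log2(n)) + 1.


Binary search halves the search space each step.
Maximum comparisons = floor(log2(384)) + 1
log2(384) = 8.585
floor(log2(384)) = 8, so 8 + 1 = 9
Final answer: 9


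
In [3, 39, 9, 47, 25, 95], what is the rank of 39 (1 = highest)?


Sort descending: [95, 47, 39, 25, 9, 3]
Find 39 in the sorted list.
39 is at position 3.
Final answer: 3


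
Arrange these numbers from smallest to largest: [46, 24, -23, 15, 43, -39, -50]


Original list: [46, 24, -23, 15, 43, -39, -50]
Repeatedly take the smallest remaining element:
  Remaining [46, 24, -23, 15, 43, -39, -50] -> smallest is -50
  Remaining [46, 24, -23, 15, 43, -39] -> smallest is -39
  Remaining [46, 24, -23, 15, 43] -> smallest is -23
  Remaining [46, 24, 15, 43] -> smallest is 15
  Remaining [46, 24, 43] -> smallest is 24
  Remaining [46, 43] -> smallest is 43
  Remaining [46] -> smallest is 46
Collecting the picks in order gives the sorted list.
Final answer: [-50, -39, -23, 15, 24, 43, 46]


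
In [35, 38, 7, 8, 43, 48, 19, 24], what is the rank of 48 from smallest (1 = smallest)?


Sort ascending: [7, 8, 19, 24, 35, 38, 43, 48]
Find 48 in the sorted list.
48 is at position 8 (1-indexed).
Final answer: 8


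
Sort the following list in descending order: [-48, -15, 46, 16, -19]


Original list: [-48, -15, 46, 16, -19]
Repeatedly take the largest remaining element:
  Remaining [-48, -15, 46, 16, -19] -> largest is 46
  Remaining [-48, -15, 16, -19] -> largest is 16
  Remaining [-48, -15, -19] -> largest is -15
  Remaining [-48, -19] -> largest is -19
  Remaining [-48] -> largest is -48
Collecting the picks in order gives the descending list.
Final answer: [46, 16, -15, -19, -48]


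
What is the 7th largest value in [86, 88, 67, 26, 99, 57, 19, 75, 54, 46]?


Sort descending: [99, 88, 86, 75, 67, 57, 54, 46, 26, 19]
The 7th element (1-indexed) is at index 6.
Value = 54
Final answer: 54


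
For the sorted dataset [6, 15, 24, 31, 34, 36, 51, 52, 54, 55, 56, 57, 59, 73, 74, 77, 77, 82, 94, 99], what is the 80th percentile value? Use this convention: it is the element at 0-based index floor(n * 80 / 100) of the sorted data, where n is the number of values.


The dataset has n = 20 elements.
Index = floor(20 * 80 / 100) = floor(1600 / 100) = floor(16) = 16
Counting from index 0 in the sorted data, the element at index 16 is 77.
Final answer: 77


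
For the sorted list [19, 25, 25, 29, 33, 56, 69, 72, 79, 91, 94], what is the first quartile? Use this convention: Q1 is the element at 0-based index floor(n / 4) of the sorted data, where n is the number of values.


The list has n = 11 elements.
Q1 index = floor(11 / 4) = floor(2.75) = 2
Counting from index 0 in the sorted data, the element at index 2 is 25.
Final answer: 25


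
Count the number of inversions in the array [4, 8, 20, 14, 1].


For each element, count the later elements that are smaller than it:
  4 (index 0): smaller elements after it = [1] -> 1
  8 (index 1): smaller elements after it = [1] -> 1
  20 (index 2): smaller elements after it = [14, 1] -> 2
  14 (index 3): smaller elements after it = [1] -> 1
Total inversions = 1 + 1 + 2 + 1 = 5
Final answer: 5


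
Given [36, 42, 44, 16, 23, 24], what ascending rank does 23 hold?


Sort ascending: [16, 23, 24, 36, 42, 44]
Find 23 in the sorted list.
23 is at position 2 (1-indexed).
Final answer: 2


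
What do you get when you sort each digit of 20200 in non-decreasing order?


The number 20200 has digits: 2, 0, 2, 0, 0
Sorted: 0, 0, 0, 2, 2
Joining the sorted digits gives the result.
Final answer: 00022


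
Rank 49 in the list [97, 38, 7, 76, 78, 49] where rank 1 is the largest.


Sort descending: [97, 78, 76, 49, 38, 7]
Find 49 in the sorted list.
49 is at position 4.
Final answer: 4


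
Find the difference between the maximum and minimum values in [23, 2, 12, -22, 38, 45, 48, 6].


Maximum value: 48
Minimum value: -22
Range = 48 - (-22) = 70
Final answer: 70


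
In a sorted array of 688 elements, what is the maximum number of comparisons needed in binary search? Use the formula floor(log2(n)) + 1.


Binary search halves the search space each step.
Maximum comparisons = floor(log2(688)) + 1
log2(688) = 9.4263
floor(log2(688)) = 9, so 9 + 1 = 10
Final answer: 10


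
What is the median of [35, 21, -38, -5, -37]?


First, sort the list: [-38, -37, -5, 21, 35]
The list has 5 elements (odd count).
The middle index is 2 (0-based), and the element there is -5.
Final answer: -5


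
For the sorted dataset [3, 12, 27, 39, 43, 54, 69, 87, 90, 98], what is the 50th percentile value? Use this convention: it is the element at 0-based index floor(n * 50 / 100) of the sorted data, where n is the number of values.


The dataset has n = 10 elements.
Index = floor(10 * 50 / 100) = floor(500 / 100) = floor(5) = 5
Counting from index 0 in the sorted data, the element at index 5 is 54.
Final answer: 54


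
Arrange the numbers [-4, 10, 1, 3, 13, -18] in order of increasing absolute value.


Compute absolute values:
  |-4| = 4
  |10| = 10
  |1| = 1
  |3| = 3
  |13| = 13
  |-18| = 18
Absolute values in increasing order: 1 < 3 < 4 < 10 < 13 < 18
Listing the original numbers in that order gives the answer.
Final answer: [1, 3, -4, 10, 13, -18]


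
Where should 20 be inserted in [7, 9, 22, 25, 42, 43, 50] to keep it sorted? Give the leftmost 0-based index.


List is sorted: [7, 9, 22, 25, 42, 43, 50]
We need the leftmost position where 20 can be inserted, i.e. the first index whose element is >= 20 (or the end of the list if none is).
Binary search with low=0, high=7 (0-based indices):
  low=0, high=7, mid=3: a[3]=25 >= 20, so high = 3
  low=0, high=3, mid=1: a[1]=9 < 20, so low = 2
  low=2, high=3, mid=2: a[2]=22 >= 20, so high = 2
Now low = high = 2, so the insertion index is 2.
Final answer: 2


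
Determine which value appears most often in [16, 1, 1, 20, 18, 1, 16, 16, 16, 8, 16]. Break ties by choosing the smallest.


Count the frequency of each value:
  1 appears 3 time(s)
  8 appears 1 time(s)
  16 appears 5 time(s)
  18 appears 1 time(s)
  20 appears 1 time(s)
Maximum frequency is 5.
Only 16 reaches that frequency, so it is the mode.
Final answer: 16


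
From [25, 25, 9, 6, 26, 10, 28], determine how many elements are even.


Check each element:
  25 is odd
  25 is odd
  9 is odd
  6 is even
  26 is even
  10 is even
  28 is even
Evens: [6, 26, 10, 28]
Count of evens = 4
Final answer: 4


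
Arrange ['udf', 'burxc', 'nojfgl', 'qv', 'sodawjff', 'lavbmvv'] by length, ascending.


Compute lengths:
  'udf' has length 3
  'burxc' has length 5
  'nojfgl' has length 6
  'qv' has length 2
  'sodawjff' has length 8
  'lavbmvv' has length 7
Lengths in increasing order: 2 < 3 < 5 < 6 < 7 < 8
Listing the words in that order gives the answer.
Final answer: ['qv', 'udf', 'burxc', 'nojfgl', 'lavbmvv', 'sodawjff']


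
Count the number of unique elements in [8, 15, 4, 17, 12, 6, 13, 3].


List all unique values:
Distinct values: [3, 4, 6, 8, 12, 13, 15, 17]
Count = 8
Final answer: 8


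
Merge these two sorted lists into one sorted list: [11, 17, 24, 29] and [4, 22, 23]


List A: [11, 17, 24, 29]
List B: [4, 22, 23]
Repeatedly compare the front elements and take the smaller:
  11 vs 4 -> take 4
  11 vs 22 -> take 11
  17 vs 22 -> take 17
  24 vs 22 -> take 22
  24 vs 23 -> take 23
  B is exhausted; append the rest of A: [24, 29]
Final answer: [4, 11, 17, 22, 23, 24, 29]


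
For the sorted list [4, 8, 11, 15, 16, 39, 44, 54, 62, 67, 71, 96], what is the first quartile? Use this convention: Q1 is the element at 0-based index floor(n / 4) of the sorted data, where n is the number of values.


The list has n = 12 elements.
Q1 index = floor(12 / 4) = floor(3) = 3
Counting from index 0 in the sorted data, the element at index 3 is 15.
Final answer: 15


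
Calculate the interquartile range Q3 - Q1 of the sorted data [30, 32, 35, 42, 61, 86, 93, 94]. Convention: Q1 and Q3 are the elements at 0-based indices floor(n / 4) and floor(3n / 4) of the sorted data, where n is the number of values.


The data has n = 8 elements.
Q1 index = floor(8 / 4) = floor(2) = 2; Q3 index = floor(3 * 8 / 4) = floor(6) = 6
Q1 = element at index 2 = 35
Q3 = element at index 6 = 93
IQR = 93 - 35 = 58
Final answer: 58


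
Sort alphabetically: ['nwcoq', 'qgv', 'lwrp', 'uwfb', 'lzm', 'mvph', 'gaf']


Compare strings character by character (the first differing letter decides):
  'gaf' < 'lwrp' since 'g' < 'l' at position 1
  'lwrp' < 'lzm' since 'w' < 'z' at position 2
  'lzm' < 'mvph' since 'l' < 'm' at position 1
  'mvph' < 'nwcoq' since 'm' < 'n' at position 1
  'nwcoq' < 'qgv' since 'n' < 'q' at position 1
  'qgv' < 'uwfb' since 'q' < 'u' at position 1
Chaining these comparisons gives the alphabetical order.
Final answer: ['gaf', 'lwrp', 'lzm', 'mvph', 'nwcoq', 'qgv', 'uwfb']


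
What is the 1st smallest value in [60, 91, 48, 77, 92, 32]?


Sort ascending: [32, 48, 60, 77, 91, 92]
The 1st element (1-indexed) is at index 0.
Value = 32
Final answer: 32


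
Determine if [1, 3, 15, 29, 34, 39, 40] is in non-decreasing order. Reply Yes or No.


Check consecutive pairs:
  1 <= 3? True
  3 <= 15? True
  15 <= 29? True
  29 <= 34? True
  34 <= 39? True
  39 <= 40? True
Every consecutive pair is in order, so the list is non-decreasing.
Final answer: Yes


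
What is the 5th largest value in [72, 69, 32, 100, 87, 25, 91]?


Sort descending: [100, 91, 87, 72, 69, 32, 25]
The 5th element (1-indexed) is at index 4.
Value = 69
Final answer: 69


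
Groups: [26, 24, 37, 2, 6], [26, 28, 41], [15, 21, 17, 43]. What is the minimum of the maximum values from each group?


Find max of each group:
  Group 1: [26, 24, 37, 2, 6] -> max = 37
  Group 2: [26, 28, 41] -> max = 41
  Group 3: [15, 21, 17, 43] -> max = 43
Maxes: [37, 41, 43]
Minimum of maxes = 37
Final answer: 37


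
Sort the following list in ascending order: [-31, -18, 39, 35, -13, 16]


Original list: [-31, -18, 39, 35, -13, 16]
Repeatedly take the smallest remaining element:
  Remaining [-31, -18, 39, 35, -13, 16] -> smallest is -31
  Remaining [-18, 39, 35, -13, 16] -> smallest is -18
  Remaining [39, 35, -13, 16] -> smallest is -13
  Remaining [39, 35, 16] -> smallest is 16
  Remaining [39, 35] -> smallest is 35
  Remaining [39] -> smallest is 39
Collecting the picks in order gives the sorted list.
Final answer: [-31, -18, -13, 16, 35, 39]


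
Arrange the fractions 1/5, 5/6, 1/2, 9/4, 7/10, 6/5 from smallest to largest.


Convert to decimal for comparison:
  1/5 = 0.2
  5/6 = 0.8333
  1/2 = 0.5
  9/4 = 2.25
  7/10 = 0.7
  6/5 = 1.2
Decimals in increasing order: 0.2 < 0.5 < 0.7 < 0.8333 < 1.2 < 2.25
Writing each back as its fraction gives the sorted order.
Final answer: 1/5, 1/2, 7/10, 5/6, 6/5, 9/4


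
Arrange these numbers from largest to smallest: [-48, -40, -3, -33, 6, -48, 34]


Original list: [-48, -40, -3, -33, 6, -48, 34]
Repeatedly take the largest remaining element:
  Remaining [-48, -40, -3, -33, 6, -48, 34] -> largest is 34
  Remaining [-48, -40, -3, -33, 6, -48] -> largest is 6
  Remaining [-48, -40, -3, -33, -48] -> largest is -3
  Remaining [-48, -40, -33, -48] -> largest is -33
  Remaining [-48, -40, -48] -> largest is -40
  Remaining [-48, -48] -> largest is -48
  Remaining [-48] -> largest is -48
Collecting the picks in order gives the descending list.
Final answer: [34, 6, -3, -33, -40, -48, -48]


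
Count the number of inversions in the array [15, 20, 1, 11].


For each element, count the later elements that are smaller than it:
  15 (index 0): smaller elements after it = [1, 11] -> 2
  20 (index 1): smaller elements after it = [1, 11] -> 2
  1 (index 2): smaller elements after it = [] -> 0
Total inversions = 2 + 2 + 0 = 4
Final answer: 4


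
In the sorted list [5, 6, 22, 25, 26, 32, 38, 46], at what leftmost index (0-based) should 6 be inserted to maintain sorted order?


List is sorted: [5, 6, 22, 25, 26, 32, 38, 46]
We need the leftmost position where 6 can be inserted, i.e. the first index whose element is >= 6 (or the end of the list if none is).
Binary search with low=0, high=8 (0-based indices):
  low=0, high=8, mid=4: a[4]=26 >= 6, so high = 4
  low=0, high=4, mid=2: a[2]=22 >= 6, so high = 2
  low=0, high=2, mid=1: a[1]=6 >= 6, so high = 1
  low=0, high=1, mid=0: a[0]=5 < 6, so low = 1
Now low = high = 1, so the insertion index is 1.
Final answer: 1


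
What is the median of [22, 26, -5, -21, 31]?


First, sort the list: [-21, -5, 22, 26, 31]
The list has 5 elements (odd count).
The middle index is 2 (0-based), and the element there is 22.
Final answer: 22


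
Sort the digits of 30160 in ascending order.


The number 30160 has digits: 3, 0, 1, 6, 0
Sorted: 0, 0, 1, 3, 6
Joining the sorted digits gives the result.
Final answer: 00136


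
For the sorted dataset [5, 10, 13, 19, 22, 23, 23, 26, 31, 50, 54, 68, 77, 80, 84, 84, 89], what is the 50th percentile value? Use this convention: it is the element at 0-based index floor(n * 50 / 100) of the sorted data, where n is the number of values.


The dataset has n = 17 elements.
Index = floor(17 * 50 / 100) = floor(850 / 100) = floor(8.5) = 8
Counting from index 0 in the sorted data, the element at index 8 is 31.
Final answer: 31


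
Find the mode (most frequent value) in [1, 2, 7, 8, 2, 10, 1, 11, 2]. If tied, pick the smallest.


Count the frequency of each value:
  1 appears 2 time(s)
  2 appears 3 time(s)
  7 appears 1 time(s)
  8 appears 1 time(s)
  10 appears 1 time(s)
  11 appears 1 time(s)
Maximum frequency is 3.
Only 2 reaches that frequency, so it is the mode.
Final answer: 2


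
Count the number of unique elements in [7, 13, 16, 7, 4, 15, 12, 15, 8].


List all unique values:
Distinct values: [4, 7, 8, 12, 13, 15, 16]
Count = 7
Final answer: 7


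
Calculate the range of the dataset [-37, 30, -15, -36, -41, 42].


Maximum value: 42
Minimum value: -41
Range = 42 - (-41) = 83
Final answer: 83


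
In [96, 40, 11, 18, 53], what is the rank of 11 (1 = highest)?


Sort descending: [96, 53, 40, 18, 11]
Find 11 in the sorted list.
11 is at position 5.
Final answer: 5


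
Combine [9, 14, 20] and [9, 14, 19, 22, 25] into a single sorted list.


List A: [9, 14, 20]
List B: [9, 14, 19, 22, 25]
Repeatedly compare the front elements and take the smaller:
  9 vs 9 -> take 9
  14 vs 9 -> take 9
  14 vs 14 -> take 14
  20 vs 14 -> take 14
  20 vs 19 -> take 19
  20 vs 22 -> take 20
  A is exhausted; append the rest of B: [22, 25]
Final answer: [9, 9, 14, 14, 19, 20, 22, 25]


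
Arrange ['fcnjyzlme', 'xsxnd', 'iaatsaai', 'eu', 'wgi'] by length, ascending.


Compute lengths:
  'fcnjyzlme' has length 9
  'xsxnd' has length 5
  'iaatsaai' has length 8
  'eu' has length 2
  'wgi' has length 3
Lengths in increasing order: 2 < 3 < 5 < 8 < 9
Listing the words in that order gives the answer.
Final answer: ['eu', 'wgi', 'xsxnd', 'iaatsaai', 'fcnjyzlme']


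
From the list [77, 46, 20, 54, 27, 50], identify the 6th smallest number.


Sort ascending: [20, 27, 46, 50, 54, 77]
The 6th element (1-indexed) is at index 5.
Value = 77
Final answer: 77


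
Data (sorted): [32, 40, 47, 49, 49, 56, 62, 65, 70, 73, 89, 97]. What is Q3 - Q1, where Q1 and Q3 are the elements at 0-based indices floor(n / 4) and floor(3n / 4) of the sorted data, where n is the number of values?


The data has n = 12 elements.
Q1 index = floor(12 / 4) = floor(3) = 3; Q3 index = floor(3 * 12 / 4) = floor(9) = 9
Q1 = element at index 3 = 49
Q3 = element at index 9 = 73
IQR = 73 - 49 = 24
Final answer: 24


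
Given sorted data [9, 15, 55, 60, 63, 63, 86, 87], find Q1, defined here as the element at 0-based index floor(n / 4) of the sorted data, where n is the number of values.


The list has n = 8 elements.
Q1 index = floor(8 / 4) = floor(2) = 2
Counting from index 0 in the sorted data, the element at index 2 is 55.
Final answer: 55


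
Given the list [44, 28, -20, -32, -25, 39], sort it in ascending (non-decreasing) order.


Original list: [44, 28, -20, -32, -25, 39]
Repeatedly take the smallest remaining element:
  Remaining [44, 28, -20, -32, -25, 39] -> smallest is -32
  Remaining [44, 28, -20, -25, 39] -> smallest is -25
  Remaining [44, 28, -20, 39] -> smallest is -20
  Remaining [44, 28, 39] -> smallest is 28
  Remaining [44, 39] -> smallest is 39
  Remaining [44] -> smallest is 44
Collecting the picks in order gives the sorted list.
Final answer: [-32, -25, -20, 28, 39, 44]


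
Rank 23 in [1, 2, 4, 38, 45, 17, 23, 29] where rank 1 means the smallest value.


Sort ascending: [1, 2, 4, 17, 23, 29, 38, 45]
Find 23 in the sorted list.
23 is at position 5 (1-indexed).
Final answer: 5


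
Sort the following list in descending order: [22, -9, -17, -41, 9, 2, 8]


Original list: [22, -9, -17, -41, 9, 2, 8]
Repeatedly take the largest remaining element:
  Remaining [22, -9, -17, -41, 9, 2, 8] -> largest is 22
  Remaining [-9, -17, -41, 9, 2, 8] -> largest is 9
  Remaining [-9, -17, -41, 2, 8] -> largest is 8
  Remaining [-9, -17, -41, 2] -> largest is 2
  Remaining [-9, -17, -41] -> largest is -9
  Remaining [-17, -41] -> largest is -17
  Remaining [-41] -> largest is -41
Collecting the picks in order gives the descending list.
Final answer: [22, 9, 8, 2, -9, -17, -41]


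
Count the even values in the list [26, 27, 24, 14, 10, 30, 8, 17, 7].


Check each element:
  26 is even
  27 is odd
  24 is even
  14 is even
  10 is even
  30 is even
  8 is even
  17 is odd
  7 is odd
Evens: [26, 24, 14, 10, 30, 8]
Count of evens = 6
Final answer: 6


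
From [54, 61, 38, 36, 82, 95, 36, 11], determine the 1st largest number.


Sort descending: [95, 82, 61, 54, 38, 36, 36, 11]
The 1st element (1-indexed) is at index 0.
Value = 95
Final answer: 95


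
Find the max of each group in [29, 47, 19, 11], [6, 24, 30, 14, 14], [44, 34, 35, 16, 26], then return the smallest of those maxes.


Find max of each group:
  Group 1: [29, 47, 19, 11] -> max = 47
  Group 2: [6, 24, 30, 14, 14] -> max = 30
  Group 3: [44, 34, 35, 16, 26] -> max = 44
Maxes: [47, 30, 44]
Minimum of maxes = 30
Final answer: 30


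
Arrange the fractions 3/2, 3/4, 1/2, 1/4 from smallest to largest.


Convert to decimal for comparison:
  3/2 = 1.5
  3/4 = 0.75
  1/2 = 0.5
  1/4 = 0.25
Decimals in increasing order: 0.25 < 0.5 < 0.75 < 1.5
Writing each back as its fraction gives the sorted order.
Final answer: 1/4, 1/2, 3/4, 3/2


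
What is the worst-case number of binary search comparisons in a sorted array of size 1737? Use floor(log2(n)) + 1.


Binary search halves the search space each step.
Maximum comparisons = floor(log2(1737)) + 1
log2(1737) = 10.7624
floor(log2(1737)) = 10, so 10 + 1 = 11
Final answer: 11


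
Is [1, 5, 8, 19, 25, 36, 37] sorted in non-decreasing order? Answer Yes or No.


Check consecutive pairs:
  1 <= 5? True
  5 <= 8? True
  8 <= 19? True
  19 <= 25? True
  25 <= 36? True
  36 <= 37? True
Every consecutive pair is in order, so the list is non-decreasing.
Final answer: Yes


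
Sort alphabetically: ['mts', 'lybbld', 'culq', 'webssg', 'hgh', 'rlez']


Compare strings character by character (the first differing letter decides):
  'culq' < 'hgh' since 'c' < 'h' at position 1
  'hgh' < 'lybbld' since 'h' < 'l' at position 1
  'lybbld' < 'mts' since 'l' < 'm' at position 1
  'mts' < 'rlez' since 'm' < 'r' at position 1
  'rlez' < 'webssg' since 'r' < 'w' at position 1
Chaining these comparisons gives the alphabetical order.
Final answer: ['culq', 'hgh', 'lybbld', 'mts', 'rlez', 'webssg']


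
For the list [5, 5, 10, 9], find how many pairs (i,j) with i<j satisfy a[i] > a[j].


For each element, count the later elements that are smaller than it:
  5 (index 0): smaller elements after it = [] -> 0
  5 (index 1): smaller elements after it = [] -> 0
  10 (index 2): smaller elements after it = [9] -> 1
Total inversions = 0 + 0 + 1 = 1
Final answer: 1


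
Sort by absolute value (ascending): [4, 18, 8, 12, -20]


Compute absolute values:
  |4| = 4
  |18| = 18
  |8| = 8
  |12| = 12
  |-20| = 20
Absolute values in increasing order: 4 < 8 < 12 < 18 < 20
Listing the original numbers in that order gives the answer.
Final answer: [4, 8, 12, 18, -20]


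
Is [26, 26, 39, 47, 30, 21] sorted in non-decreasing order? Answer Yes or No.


Check consecutive pairs:
  26 <= 26? True
  26 <= 39? True
  39 <= 47? True
  47 <= 30? False
  30 <= 21? False
2 consecutive pair(s) are out of order, so the list is not sorted.
Final answer: No


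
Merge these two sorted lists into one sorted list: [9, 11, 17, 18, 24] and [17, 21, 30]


List A: [9, 11, 17, 18, 24]
List B: [17, 21, 30]
Repeatedly compare the front elements and take the smaller:
  9 vs 17 -> take 9
  11 vs 17 -> take 11
  17 vs 17 -> take 17
  18 vs 17 -> take 17
  18 vs 21 -> take 18
  24 vs 21 -> take 21
  24 vs 30 -> take 24
  A is exhausted; append the rest of B: [30]
Final answer: [9, 11, 17, 17, 18, 21, 24, 30]


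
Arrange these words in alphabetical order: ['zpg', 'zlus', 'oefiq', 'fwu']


Compare strings character by character (the first differing letter decides):
  'fwu' < 'oefiq' since 'f' < 'o' at position 1
  'oefiq' < 'zlus' since 'o' < 'z' at position 1
  'zlus' < 'zpg' since 'l' < 'p' at position 2
Chaining these comparisons gives the alphabetical order.
Final answer: ['fwu', 'oefiq', 'zlus', 'zpg']


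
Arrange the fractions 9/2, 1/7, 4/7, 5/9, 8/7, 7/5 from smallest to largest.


Convert to decimal for comparison:
  9/2 = 4.5
  1/7 = 0.1429
  4/7 = 0.5714
  5/9 = 0.5556
  8/7 = 1.1429
  7/5 = 1.4
Decimals in increasing order: 0.1429 < 0.5556 < 0.5714 < 1.1429 < 1.4 < 4.5
Writing each back as its fraction gives the sorted order.
Final answer: 1/7, 5/9, 4/7, 8/7, 7/5, 9/2


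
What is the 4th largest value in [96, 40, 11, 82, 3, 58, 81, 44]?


Sort descending: [96, 82, 81, 58, 44, 40, 11, 3]
The 4th element (1-indexed) is at index 3.
Value = 58
Final answer: 58


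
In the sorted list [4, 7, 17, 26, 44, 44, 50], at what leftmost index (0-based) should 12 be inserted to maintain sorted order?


List is sorted: [4, 7, 17, 26, 44, 44, 50]
We need the leftmost position where 12 can be inserted, i.e. the first index whose element is >= 12 (or the end of the list if none is).
Binary search with low=0, high=7 (0-based indices):
  low=0, high=7, mid=3: a[3]=26 >= 12, so high = 3
  low=0, high=3, mid=1: a[1]=7 < 12, so low = 2
  low=2, high=3, mid=2: a[2]=17 >= 12, so high = 2
Now low = high = 2, so the insertion index is 2.
Final answer: 2


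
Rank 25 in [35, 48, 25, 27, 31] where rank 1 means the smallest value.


Sort ascending: [25, 27, 31, 35, 48]
Find 25 in the sorted list.
25 is at position 1 (1-indexed).
Final answer: 1


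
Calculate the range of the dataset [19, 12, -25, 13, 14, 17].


Maximum value: 19
Minimum value: -25
Range = 19 - (-25) = 44
Final answer: 44
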